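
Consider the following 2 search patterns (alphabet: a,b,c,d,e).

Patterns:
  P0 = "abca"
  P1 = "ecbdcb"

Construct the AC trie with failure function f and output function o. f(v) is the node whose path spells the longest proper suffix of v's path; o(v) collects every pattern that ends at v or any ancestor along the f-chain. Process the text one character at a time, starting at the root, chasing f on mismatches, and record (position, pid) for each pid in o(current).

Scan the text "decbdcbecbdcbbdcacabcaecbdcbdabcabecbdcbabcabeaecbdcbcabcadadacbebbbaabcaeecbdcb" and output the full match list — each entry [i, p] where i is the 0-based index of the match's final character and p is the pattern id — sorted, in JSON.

Build automaton:
Trie (insert patterns):
  0='ε' goto a→1 e→5
  1='a' goto b→2
  2='ab' goto c→3
  3='abc' goto a→4
  4='abca' goto ·  ←P0
  5='e' goto c→6
  6='ec' goto b→7
  7='ecb' goto d→8
  8='ecbd' goto c→9
  9='ecbdc' goto b→10
  10='ecbdcb' goto ·  ←P1

BFS fail/out derivation:
  fail(1) 'a': from fail(0)=0 chase 'a': 0 ⇒ 0;  out=∅∪out(0)=∅
  fail(5) 'e': from fail(0)=0 chase 'e': 0 ⇒ 0;  out=∅∪out(0)=∅
  fail(2) 'ab': from fail(1)=0 chase 'b': 0 ⇒ 0;  out=∅∪out(0)=∅
  fail(6) 'ec': from fail(5)=0 chase 'c': 0 ⇒ 0;  out=∅∪out(0)=∅
  fail(3) 'abc': from fail(2)=0 chase 'c': 0 ⇒ 0;  out=∅∪out(0)=∅
  fail(7) 'ecb': from fail(6)=0 chase 'b': 0 ⇒ 0;  out=∅∪out(0)=∅
  fail(4) 'abca': from fail(3)=0 chase 'a': 0 ⇒ 1;  out={0}∪out(1)={0}
  fail(8) 'ecbd': from fail(7)=0 chase 'd': 0 ⇒ 0;  out=∅∪out(0)=∅
  fail(9) 'ecbdc': from fail(8)=0 chase 'c': 0 ⇒ 0;  out=∅∪out(0)=∅
  fail(10) 'ecbdcb': from fail(9)=0 chase 'b': 0 ⇒ 0;  out={1}∪out(0)={1}

Run:
[0] read 'd'  n0⇒n0
[1] read 'e'  n0⇒n5
[2] read 'c'  n5⇒n6
[3] read 'b'  n6⇒n7
[4] read 'd'  n7⇒n8
[5] read 'c'  n8⇒n9
[6] read 'b'  n9⇒n10  ** P1@[1:6]
[7] read 'e'  n10⇒n5 (fail-walked)
[8] read 'c'  n5⇒n6
[9] read 'b'  n6⇒n7
[10] read 'd'  n7⇒n8
[11] read 'c'  n8⇒n9
[12] read 'b'  n9⇒n10  ** P1@[7:12]
[13] read 'b'  n10⇒n0 (fail-walked)
[14] read 'd'  n0⇒n0
[15] read 'c'  n0⇒n0
[16] read 'a'  n0⇒n1
[17] read 'c'  n1⇒n0 (fail-walked)
[18] read 'a'  n0⇒n1
[19] read 'b'  n1⇒n2
[20] read 'c'  n2⇒n3
[21] read 'a'  n3⇒n4  ** P0@[18:21]
[22] read 'e'  n4⇒n5 (fail-walked)
[23] read 'c'  n5⇒n6
[24] read 'b'  n6⇒n7
[25] read 'd'  n7⇒n8
[26] read 'c'  n8⇒n9
[27] read 'b'  n9⇒n10  ** P1@[22:27]
[28] read 'd'  n10⇒n0 (fail-walked)
[29] read 'a'  n0⇒n1
[30] read 'b'  n1⇒n2
[31] read 'c'  n2⇒n3
[32] read 'a'  n3⇒n4  ** P0@[29:32]
[33] read 'b'  n4⇒n2 (fail-walked)
[34] read 'e'  n2⇒n5 (fail-walked)
[35] read 'c'  n5⇒n6
[36] read 'b'  n6⇒n7
[37] read 'd'  n7⇒n8
[38] read 'c'  n8⇒n9
[39] read 'b'  n9⇒n10  ** P1@[34:39]
[40] read 'a'  n10⇒n1 (fail-walked)
[41] read 'b'  n1⇒n2
[42] read 'c'  n2⇒n3
[43] read 'a'  n3⇒n4  ** P0@[40:43]
[44] read 'b'  n4⇒n2 (fail-walked)
[45] read 'e'  n2⇒n5 (fail-walked)
[46] read 'a'  n5⇒n1 (fail-walked)
[47] read 'e'  n1⇒n5 (fail-walked)
[48] read 'c'  n5⇒n6
[49] read 'b'  n6⇒n7
[50] read 'd'  n7⇒n8
[51] read 'c'  n8⇒n9
[52] read 'b'  n9⇒n10  ** P1@[47:52]
[53] read 'c'  n10⇒n0 (fail-walked)
[54] read 'a'  n0⇒n1
[55] read 'b'  n1⇒n2
[56] read 'c'  n2⇒n3
[57] read 'a'  n3⇒n4  ** P0@[54:57]
[58] read 'd'  n4⇒n0 (fail-walked)
[59] read 'a'  n0⇒n1
[60] read 'd'  n1⇒n0 (fail-walked)
[61] read 'a'  n0⇒n1
[62] read 'c'  n1⇒n0 (fail-walked)
[63] read 'b'  n0⇒n0
[64] read 'e'  n0⇒n5
[65] read 'b'  n5⇒n0 (fail-walked)
[66] read 'b'  n0⇒n0
[67] read 'b'  n0⇒n0
[68] read 'a'  n0⇒n1
[69] read 'a'  n1⇒n1 (fail-walked)
[70] read 'b'  n1⇒n2
[71] read 'c'  n2⇒n3
[72] read 'a'  n3⇒n4  ** P0@[69:72]
[73] read 'e'  n4⇒n5 (fail-walked)
[74] read 'e'  n5⇒n5 (fail-walked)
[75] read 'c'  n5⇒n6
[76] read 'b'  n6⇒n7
[77] read 'd'  n7⇒n8
[78] read 'c'  n8⇒n9
[79] read 'b'  n9⇒n10  ** P1@[74:79]

Matches: [[6,1],[12,1],[21,0],[27,1],[32,0],[39,1],[43,0],[52,1],[57,0],[72,0],[79,1]]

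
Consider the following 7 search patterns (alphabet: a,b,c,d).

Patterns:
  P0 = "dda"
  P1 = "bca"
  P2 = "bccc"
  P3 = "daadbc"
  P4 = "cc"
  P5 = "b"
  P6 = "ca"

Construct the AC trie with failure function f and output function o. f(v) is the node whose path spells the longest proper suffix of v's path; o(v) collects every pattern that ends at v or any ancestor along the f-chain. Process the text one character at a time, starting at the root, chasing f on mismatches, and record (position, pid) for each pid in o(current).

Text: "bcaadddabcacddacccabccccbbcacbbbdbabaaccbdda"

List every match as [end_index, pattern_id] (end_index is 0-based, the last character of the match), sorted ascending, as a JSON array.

Build automaton:
Trie (insert patterns):
  n0 'ε': b→4 c→14 d→1
  n1 'd': a→9 d→2
  n2 'dd': a→3
  n3 'dda': ·  ←P0
  n4 'b': c→5  ←P5
  n5 'bc': a→6 c→7
  n6 'bca': ·  ←P1
  n7 'bcc': c→8
  n8 'bccc': ·  ←P2
  n9 'da': a→10
  n10 'daa': d→11
  n11 'daad': b→12
  n12 'daadb': c→13
  n13 'daadbc': ·  ←P3
  n14 'c': a→16 c→15
  n15 'cc': ·  ←P4
  n16 'ca': ·  ←P6

Failure links (BFS by depth):
  fail(1) 'd': from fail(0)=0 chase 'd': 0 ⇒ 0;  out=∅∪out(0)=∅
  fail(4) 'b': from fail(0)=0 chase 'b': 0 ⇒ 0;  out={5}∪out(0)={5}
  fail(14) 'c': from fail(0)=0 chase 'c': 0 ⇒ 0;  out=∅∪out(0)=∅
  fail(2) 'dd': from fail(1)=0 chase 'd': 0 ⇒ 1;  out=∅∪out(1)=∅
  fail(5) 'bc': from fail(4)=0 chase 'c': 0 ⇒ 14;  out=∅∪out(14)=∅
  fail(9) 'da': from fail(1)=0 chase 'a': 0 ⇒ 0;  out=∅∪out(0)=∅
  fail(15) 'cc': from fail(14)=0 chase 'c': 0 ⇒ 14;  out={4}∪out(14)={4}
  fail(16) 'ca': from fail(14)=0 chase 'a': 0 ⇒ 0;  out={6}∪out(0)={6}
  fail(3) 'dda': from fail(2)=1 chase 'a': 1 ⇒ 9;  out={0}∪out(9)={0}
  fail(6) 'bca': from fail(5)=14 chase 'a': 14 ⇒ 16;  out={1}∪out(16)={1,6}
  fail(7) 'bcc': from fail(5)=14 chase 'c': 14 ⇒ 15;  out=∅∪out(15)={4}
  fail(10) 'daa': from fail(9)=0 chase 'a': 0 ⇒ 0;  out=∅∪out(0)=∅
  fail(8) 'bccc': from fail(7)=15 chase 'c': 15→14 ⇒ 15;  out={2}∪out(15)={2,4}
  fail(11) 'daad': from fail(10)=0 chase 'd': 0 ⇒ 1;  out=∅∪out(1)=∅
  fail(12) 'daadb': from fail(11)=1 chase 'b': 1→0 ⇒ 4;  out=∅∪out(4)={5}
  fail(13) 'daadbc': from fail(12)=4 chase 'c': 4 ⇒ 5;  out={3}∪out(5)={3}

Run:
[0] read 'b'  n0⇒n4  ** P5@[0:0]
[1] read 'c'  n4⇒n5
[2] read 'a'  n5⇒n6  ** P1@[0:2],P6@[1:2]
[3] read 'a'  n6⇒n0 (fail-walked)
[4] read 'd'  n0⇒n1
[5] read 'd'  n1⇒n2
[6] read 'd'  n2⇒n2 (fail-walked)
[7] read 'a'  n2⇒n3  ** P0@[5:7]
[8] read 'b'  n3⇒n4 (fail-walked)  ** P5@[8:8]
[9] read 'c'  n4⇒n5
[10] read 'a'  n5⇒n6  ** P1@[8:10],P6@[9:10]
[11] read 'c'  n6⇒n14 (fail-walked)
[12] read 'd'  n14⇒n1 (fail-walked)
[13] read 'd'  n1⇒n2
[14] read 'a'  n2⇒n3  ** P0@[12:14]
[15] read 'c'  n3⇒n14 (fail-walked)
[16] read 'c'  n14⇒n15  ** P4@[15:16]
[17] read 'c'  n15⇒n15 (fail-walked)  ** P4@[16:17]
[18] read 'a'  n15⇒n16 (fail-walked)  ** P6@[17:18]
[19] read 'b'  n16⇒n4 (fail-walked)  ** P5@[19:19]
[20] read 'c'  n4⇒n5
[21] read 'c'  n5⇒n7  ** P4@[20:21]
[22] read 'c'  n7⇒n8  ** P2@[19:22],P4@[21:22]
[23] read 'c'  n8⇒n15 (fail-walked)  ** P4@[22:23]
[24] read 'b'  n15⇒n4 (fail-walked)  ** P5@[24:24]
[25] read 'b'  n4⇒n4 (fail-walked)  ** P5@[25:25]
[26] read 'c'  n4⇒n5
[27] read 'a'  n5⇒n6  ** P1@[25:27],P6@[26:27]
[28] read 'c'  n6⇒n14 (fail-walked)
[29] read 'b'  n14⇒n4 (fail-walked)  ** P5@[29:29]
[30] read 'b'  n4⇒n4 (fail-walked)  ** P5@[30:30]
[31] read 'b'  n4⇒n4 (fail-walked)  ** P5@[31:31]
[32] read 'd'  n4⇒n1 (fail-walked)
[33] read 'b'  n1⇒n4 (fail-walked)  ** P5@[33:33]
[34] read 'a'  n4⇒n0 (fail-walked)
[35] read 'b'  n0⇒n4  ** P5@[35:35]
[36] read 'a'  n4⇒n0 (fail-walked)
[37] read 'a'  n0⇒n0
[38] read 'c'  n0⇒n14
[39] read 'c'  n14⇒n15  ** P4@[38:39]
[40] read 'b'  n15⇒n4 (fail-walked)  ** P5@[40:40]
[41] read 'd'  n4⇒n1 (fail-walked)
[42] read 'd'  n1⇒n2
[43] read 'a'  n2⇒n3  ** P0@[41:43]

All matches (sorted): [[0,5],[2,1],[2,6],[7,0],[8,5],[10,1],[10,6],[14,0],[16,4],[17,4],[18,6],[19,5],[21,4],[22,2],[22,4],[23,4],[24,5],[25,5],[27,1],[27,6],[29,5],[30,5],[31,5],[33,5],[35,5],[39,4],[40,5],[43,0]]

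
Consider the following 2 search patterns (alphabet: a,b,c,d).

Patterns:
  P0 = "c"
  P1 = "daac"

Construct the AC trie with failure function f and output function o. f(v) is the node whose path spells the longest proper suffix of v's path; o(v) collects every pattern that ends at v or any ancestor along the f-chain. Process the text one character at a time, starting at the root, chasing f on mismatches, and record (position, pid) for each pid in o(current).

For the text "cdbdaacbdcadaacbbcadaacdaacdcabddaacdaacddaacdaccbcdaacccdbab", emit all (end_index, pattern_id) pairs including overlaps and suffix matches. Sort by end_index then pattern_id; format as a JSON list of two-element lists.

Construct AC machine:
Trie nodes:
  0='ε' goto c→1 d→2
  1='c' goto ·  ←P0
  2='d' goto a→3
  3='da' goto a→4
  4='daa' goto c→5
  5='daac' goto ·  ←P1

BFS fail/out derivation:
  fail(1) 'c': from fail(0)=0 chase 'c': 0 ⇒ 0;  out={0}∪out(0)={0}
  fail(2) 'd': from fail(0)=0 chase 'd': 0 ⇒ 0;  out=∅∪out(0)=∅
  fail(3) 'da': from fail(2)=0 chase 'a': 0 ⇒ 0;  out=∅∪out(0)=∅
  fail(4) 'daa': from fail(3)=0 chase 'a': 0 ⇒ 0;  out=∅∪out(0)=∅
  fail(5) 'daac': from fail(4)=0 chase 'c': 0 ⇒ 1;  out={1}∪out(1)={0,1}

Text stream:
pos 0 'c': at 1  → match P0@[0:0]
pos 1 'd': at 2 (fail-walked)
pos 2 'b': at 0 (fail-walked)
pos 3 'd': at 2
pos 4 'a': at 3
pos 5 'a': at 4
pos 6 'c': at 5  → match P0@[6:6],P1@[3:6]
pos 7 'b': at 0 (fail-walked)
pos 8 'd': at 2
pos 9 'c': at 1 (fail-walked)  → match P0@[9:9]
pos 10 'a': at 0 (fail-walked)
pos 11 'd': at 2
pos 12 'a': at 3
pos 13 'a': at 4
pos 14 'c': at 5  → match P0@[14:14],P1@[11:14]
pos 15 'b': at 0 (fail-walked)
pos 16 'b': at 0
pos 17 'c': at 1  → match P0@[17:17]
pos 18 'a': at 0 (fail-walked)
pos 19 'd': at 2
pos 20 'a': at 3
pos 21 'a': at 4
pos 22 'c': at 5  → match P0@[22:22],P1@[19:22]
pos 23 'd': at 2 (fail-walked)
pos 24 'a': at 3
pos 25 'a': at 4
pos 26 'c': at 5  → match P0@[26:26],P1@[23:26]
pos 27 'd': at 2 (fail-walked)
pos 28 'c': at 1 (fail-walked)  → match P0@[28:28]
pos 29 'a': at 0 (fail-walked)
pos 30 'b': at 0
pos 31 'd': at 2
pos 32 'd': at 2 (fail-walked)
pos 33 'a': at 3
pos 34 'a': at 4
pos 35 'c': at 5  → match P0@[35:35],P1@[32:35]
pos 36 'd': at 2 (fail-walked)
pos 37 'a': at 3
pos 38 'a': at 4
pos 39 'c': at 5  → match P0@[39:39],P1@[36:39]
pos 40 'd': at 2 (fail-walked)
pos 41 'd': at 2 (fail-walked)
pos 42 'a': at 3
pos 43 'a': at 4
pos 44 'c': at 5  → match P0@[44:44],P1@[41:44]
pos 45 'd': at 2 (fail-walked)
pos 46 'a': at 3
pos 47 'c': at 1 (fail-walked)  → match P0@[47:47]
pos 48 'c': at 1 (fail-walked)  → match P0@[48:48]
pos 49 'b': at 0 (fail-walked)
pos 50 'c': at 1  → match P0@[50:50]
pos 51 'd': at 2 (fail-walked)
pos 52 'a': at 3
pos 53 'a': at 4
pos 54 'c': at 5  → match P0@[54:54],P1@[51:54]
pos 55 'c': at 1 (fail-walked)  → match P0@[55:55]
pos 56 'c': at 1 (fail-walked)  → match P0@[56:56]
pos 57 'd': at 2 (fail-walked)
pos 58 'b': at 0 (fail-walked)
pos 59 'a': at 0
pos 60 'b': at 0

All matches (sorted): [[0,0],[6,0],[6,1],[9,0],[14,0],[14,1],[17,0],[22,0],[22,1],[26,0],[26,1],[28,0],[35,0],[35,1],[39,0],[39,1],[44,0],[44,1],[47,0],[48,0],[50,0],[54,0],[54,1],[55,0],[56,0]]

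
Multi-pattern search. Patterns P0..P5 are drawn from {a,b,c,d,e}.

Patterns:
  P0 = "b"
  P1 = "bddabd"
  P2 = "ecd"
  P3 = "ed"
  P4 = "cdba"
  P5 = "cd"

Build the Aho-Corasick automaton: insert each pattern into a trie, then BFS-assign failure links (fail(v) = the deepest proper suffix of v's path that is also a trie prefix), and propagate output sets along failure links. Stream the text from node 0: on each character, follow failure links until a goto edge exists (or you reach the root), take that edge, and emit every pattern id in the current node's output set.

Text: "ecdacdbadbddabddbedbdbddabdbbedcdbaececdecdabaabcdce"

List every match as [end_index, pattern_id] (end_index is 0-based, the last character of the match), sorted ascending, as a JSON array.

Build automaton:
Trie (insert patterns):
  0='ε' goto b→1 c→11 e→7
  1='b' goto d→2  [P0 ends]
  2='bd' goto d→3
  3='bdd' goto a→4
  4='bdda' goto b→5
  5='bddab' goto d→6
  6='bddabd' goto ·  [P1 ends]
  7='e' goto c→8 d→10
  8='ec' goto d→9
  9='ecd' goto ·  [P2 ends]
  10='ed' goto ·  [P3 ends]
  11='c' goto d→12
  12='cd' goto b→13  [P5 ends]
  13='cdb' goto a→14
  14='cdba' goto ·  [P4 ends]

Failure links (BFS by depth):
  n1('b'): parent n0 fail=0; on 'b' 0 → fail=0;  out {0}∪∅={0}
  n7('e'): parent n0 fail=0; on 'e' 0 → fail=0;  out ∅∪∅=∅
  n11('c'): parent n0 fail=0; on 'c' 0 → fail=0;  out ∅∪∅=∅
  n2('bd'): parent n1 fail=0; on 'd' 0 → fail=0;  out ∅∪∅=∅
  n8('ec'): parent n7 fail=0; on 'c' 0 → fail=11;  out ∅∪∅=∅
  n10('ed'): parent n7 fail=0; on 'd' 0 → fail=0;  out {3}∪∅={3}
  n12('cd'): parent n11 fail=0; on 'd' 0 → fail=0;  out {5}∪∅={5}
  n3('bdd'): parent n2 fail=0; on 'd' 0 → fail=0;  out ∅∪∅=∅
  n9('ecd'): parent n8 fail=11; on 'd' 11 → fail=12;  out {2}∪{5}={2,5}
  n13('cdb'): parent n12 fail=0; on 'b' 0 → fail=1;  out ∅∪{0}={0}
  n4('bdda'): parent n3 fail=0; on 'a' 0 → fail=0;  out ∅∪∅=∅
  n14('cdba'): parent n13 fail=1; on 'a' 1→0 → fail=0;  out {4}∪∅={4}
  n5('bddab'): parent n4 fail=0; on 'b' 0 → fail=1;  out ∅∪{0}={0}
  n6('bddabd'): parent n5 fail=1; on 'd' 1 → fail=2;  out {1}∪∅={1}

Run:
i=0 'e': node 0→7
i=1 'c': node 7→8
i=2 'd': node 8→9  emit P2@[0:2],P5@[1:2]
i=3 'a': node 9→0 (fail-walked)
i=4 'c': node 0→11
i=5 'd': node 11→12  emit P5@[4:5]
i=6 'b': node 12→13  emit P0@[6:6]
i=7 'a': node 13→14  emit P4@[4:7]
i=8 'd': node 14→0 (fail-walked)
i=9 'b': node 0→1  emit P0@[9:9]
i=10 'd': node 1→2
i=11 'd': node 2→3
i=12 'a': node 3→4
i=13 'b': node 4→5  emit P0@[13:13]
i=14 'd': node 5→6  emit P1@[9:14]
i=15 'd': node 6→3 (fail-walked)
i=16 'b': node 3→1 (fail-walked)  emit P0@[16:16]
i=17 'e': node 1→7 (fail-walked)
i=18 'd': node 7→10  emit P3@[17:18]
i=19 'b': node 10→1 (fail-walked)  emit P0@[19:19]
i=20 'd': node 1→2
i=21 'b': node 2→1 (fail-walked)  emit P0@[21:21]
i=22 'd': node 1→2
i=23 'd': node 2→3
i=24 'a': node 3→4
i=25 'b': node 4→5  emit P0@[25:25]
i=26 'd': node 5→6  emit P1@[21:26]
i=27 'b': node 6→1 (fail-walked)  emit P0@[27:27]
i=28 'b': node 1→1 (fail-walked)  emit P0@[28:28]
i=29 'e': node 1→7 (fail-walked)
i=30 'd': node 7→10  emit P3@[29:30]
i=31 'c': node 10→11 (fail-walked)
i=32 'd': node 11→12  emit P5@[31:32]
i=33 'b': node 12→13  emit P0@[33:33]
i=34 'a': node 13→14  emit P4@[31:34]
i=35 'e': node 14→7 (fail-walked)
i=36 'c': node 7→8
i=37 'e': node 8→7 (fail-walked)
i=38 'c': node 7→8
i=39 'd': node 8→9  emit P2@[37:39],P5@[38:39]
i=40 'e': node 9→7 (fail-walked)
i=41 'c': node 7→8
i=42 'd': node 8→9  emit P2@[40:42],P5@[41:42]
i=43 'a': node 9→0 (fail-walked)
i=44 'b': node 0→1  emit P0@[44:44]
i=45 'a': node 1→0 (fail-walked)
i=46 'a': node 0→0
i=47 'b': node 0→1  emit P0@[47:47]
i=48 'c': node 1→11 (fail-walked)
i=49 'd': node 11→12  emit P5@[48:49]
i=50 'c': node 12→11 (fail-walked)
i=51 'e': node 11→7 (fail-walked)

All matches (sorted): [[2,2],[2,5],[5,5],[6,0],[7,4],[9,0],[13,0],[14,1],[16,0],[18,3],[19,0],[21,0],[25,0],[26,1],[27,0],[28,0],[30,3],[32,5],[33,0],[34,4],[39,2],[39,5],[42,2],[42,5],[44,0],[47,0],[49,5]]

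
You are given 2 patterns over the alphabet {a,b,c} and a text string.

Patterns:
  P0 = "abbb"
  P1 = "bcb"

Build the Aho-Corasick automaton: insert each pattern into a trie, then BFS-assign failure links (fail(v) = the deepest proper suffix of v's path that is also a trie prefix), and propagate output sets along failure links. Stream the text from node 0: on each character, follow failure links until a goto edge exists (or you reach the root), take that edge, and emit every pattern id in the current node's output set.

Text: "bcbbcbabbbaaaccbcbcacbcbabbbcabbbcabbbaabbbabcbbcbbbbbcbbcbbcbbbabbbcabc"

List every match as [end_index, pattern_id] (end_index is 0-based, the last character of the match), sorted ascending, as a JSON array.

Build:
Trie nodes:
  0='ε' goto a→1 b→5
  1='a' goto b→2
  2='ab' goto b→3
  3='abb' goto b→4
  4='abbb' goto ·  [P0 ends]
  5='b' goto c→6
  6='bc' goto b→7
  7='bcb' goto ·  [P1 ends]

Failure links (BFS by depth):
  fail(1) 'a': from fail(0)=0 chase 'a': 0 ⇒ 0;  out=∅∪out(0)=∅
  fail(5) 'b': from fail(0)=0 chase 'b': 0 ⇒ 0;  out=∅∪out(0)=∅
  fail(2) 'ab': from fail(1)=0 chase 'b': 0 ⇒ 5;  out=∅∪out(5)=∅
  fail(6) 'bc': from fail(5)=0 chase 'c': 0 ⇒ 0;  out=∅∪out(0)=∅
  fail(3) 'abb': from fail(2)=5 chase 'b': 5→0 ⇒ 5;  out=∅∪out(5)=∅
  fail(7) 'bcb': from fail(6)=0 chase 'b': 0 ⇒ 5;  out={1}∪out(5)={1}
  fail(4) 'abbb': from fail(3)=5 chase 'b': 5→0 ⇒ 5;  out={0}∪out(5)={0}

Scan:
i=0 'b': node 0→5
i=1 'c': node 5→6
i=2 'b': node 6→7  ** P1@[0:2]
i=3 'b': node 7→5 ·f
i=4 'c': node 5→6
i=5 'b': node 6→7  ** P1@[3:5]
i=6 'a': node 7→1 ·f
i=7 'b': node 1→2
i=8 'b': node 2→3
i=9 'b': node 3→4  ** P0@[6:9]
i=10 'a': node 4→1 ·f
i=11 'a': node 1→1 ·f
i=12 'a': node 1→1 ·f
i=13 'c': node 1→0 ·f
i=14 'c': node 0→0
i=15 'b': node 0→5
i=16 'c': node 5→6
i=17 'b': node 6→7  ** P1@[15:17]
i=18 'c': node 7→6 ·f
i=19 'a': node 6→1 ·f
i=20 'c': node 1→0 ·f
i=21 'b': node 0→5
i=22 'c': node 5→6
i=23 'b': node 6→7  ** P1@[21:23]
i=24 'a': node 7→1 ·f
i=25 'b': node 1→2
i=26 'b': node 2→3
i=27 'b': node 3→4  ** P0@[24:27]
i=28 'c': node 4→6 ·f
i=29 'a': node 6→1 ·f
i=30 'b': node 1→2
i=31 'b': node 2→3
i=32 'b': node 3→4  ** P0@[29:32]
i=33 'c': node 4→6 ·f
i=34 'a': node 6→1 ·f
i=35 'b': node 1→2
i=36 'b': node 2→3
i=37 'b': node 3→4  ** P0@[34:37]
i=38 'a': node 4→1 ·f
i=39 'a': node 1→1 ·f
i=40 'b': node 1→2
i=41 'b': node 2→3
i=42 'b': node 3→4  ** P0@[39:42]
i=43 'a': node 4→1 ·f
i=44 'b': node 1→2
i=45 'c': node 2→6 ·f
i=46 'b': node 6→7  ** P1@[44:46]
i=47 'b': node 7→5 ·f
i=48 'c': node 5→6
i=49 'b': node 6→7  ** P1@[47:49]
i=50 'b': node 7→5 ·f
i=51 'b': node 5→5 ·f
i=52 'b': node 5→5 ·f
i=53 'b': node 5→5 ·f
i=54 'c': node 5→6
i=55 'b': node 6→7  ** P1@[53:55]
i=56 'b': node 7→5 ·f
i=57 'c': node 5→6
i=58 'b': node 6→7  ** P1@[56:58]
i=59 'b': node 7→5 ·f
i=60 'c': node 5→6
i=61 'b': node 6→7  ** P1@[59:61]
i=62 'b': node 7→5 ·f
i=63 'b': node 5→5 ·f
i=64 'a': node 5→1 ·f
i=65 'b': node 1→2
i=66 'b': node 2→3
i=67 'b': node 3→4  ** P0@[64:67]
i=68 'c': node 4→6 ·f
i=69 'a': node 6→1 ·f
i=70 'b': node 1→2
i=71 'c': node 2→6 ·f

All matches (sorted): [[2,1],[5,1],[9,0],[17,1],[23,1],[27,0],[32,0],[37,0],[42,0],[46,1],[49,1],[55,1],[58,1],[61,1],[67,0]]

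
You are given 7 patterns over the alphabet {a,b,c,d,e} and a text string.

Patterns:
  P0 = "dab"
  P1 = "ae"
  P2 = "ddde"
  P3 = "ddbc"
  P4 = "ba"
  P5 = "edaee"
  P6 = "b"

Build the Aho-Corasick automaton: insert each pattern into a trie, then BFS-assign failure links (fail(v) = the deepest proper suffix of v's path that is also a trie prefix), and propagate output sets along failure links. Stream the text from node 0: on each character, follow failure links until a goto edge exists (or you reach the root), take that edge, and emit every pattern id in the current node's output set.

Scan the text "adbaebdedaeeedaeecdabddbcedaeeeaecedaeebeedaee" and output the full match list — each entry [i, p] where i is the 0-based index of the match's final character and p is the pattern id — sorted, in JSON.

Build automaton:
Trie nodes:
  0='ε' goto a→4 b→11 d→1 e→13
  1='d' goto a→2 d→6
  2='da' goto b→3
  3='dab' goto ·  ←P0
  4='a' goto e→5
  5='ae' goto ·  ←P1
  6='dd' goto b→9 d→7
  7='ddd' goto e→8
  8='ddde' goto ·  ←P2
  9='ddb' goto c→10
  10='ddbc' goto ·  ←P3
  11='b' goto a→12  ←P6
  12='ba' goto ·  ←P4
  13='e' goto d→14
  14='ed' goto a→15
  15='eda' goto e→16
  16='edae' goto e→17
  17='edaee' goto ·  ←P5

BFS fail/out derivation:
  n1('d'): parent n0 fail=0; on 'd' 0 → fail=0;  out ∅∪∅=∅
  n4('a'): parent n0 fail=0; on 'a' 0 → fail=0;  out ∅∪∅=∅
  n11('b'): parent n0 fail=0; on 'b' 0 → fail=0;  out {6}∪∅={6}
  n13('e'): parent n0 fail=0; on 'e' 0 → fail=0;  out ∅∪∅=∅
  n2('da'): parent n1 fail=0; on 'a' 0 → fail=4;  out ∅∪∅=∅
  n5('ae'): parent n4 fail=0; on 'e' 0 → fail=13;  out {1}∪∅={1}
  n6('dd'): parent n1 fail=0; on 'd' 0 → fail=1;  out ∅∪∅=∅
  n12('ba'): parent n11 fail=0; on 'a' 0 → fail=4;  out {4}∪∅={4}
  n14('ed'): parent n13 fail=0; on 'd' 0 → fail=1;  out ∅∪∅=∅
  n3('dab'): parent n2 fail=4; on 'b' 4→0 → fail=11;  out {0}∪{6}={0,6}
  n7('ddd'): parent n6 fail=1; on 'd' 1 → fail=6;  out ∅∪∅=∅
  n9('ddb'): parent n6 fail=1; on 'b' 1→0 → fail=11;  out ∅∪{6}={6}
  n15('eda'): parent n14 fail=1; on 'a' 1 → fail=2;  out ∅∪∅=∅
  n8('ddde'): parent n7 fail=6; on 'e' 6→1→0 → fail=13;  out {2}∪∅={2}
  n10('ddbc'): parent n9 fail=11; on 'c' 11→0 → fail=0;  out {3}∪∅={3}
  n16('edae'): parent n15 fail=2; on 'e' 2→4 → fail=5;  out ∅∪{1}={1}
  n17('edaee'): parent n16 fail=5; on 'e' 5→13→0 → fail=13;  out {5}∪∅={5}

Scan:
[0] read 'a'  n0⇒n4
[1] read 'd'  n4⇒n1 (via fail)
[2] read 'b'  n1⇒n11 (via fail)  emit P6@[2:2]
[3] read 'a'  n11⇒n12  emit P4@[2:3]
[4] read 'e'  n12⇒n5 (via fail)  emit P1@[3:4]
[5] read 'b'  n5⇒n11 (via fail)  emit P6@[5:5]
[6] read 'd'  n11⇒n1 (via fail)
[7] read 'e'  n1⇒n13 (via fail)
[8] read 'd'  n13⇒n14
[9] read 'a'  n14⇒n15
[10] read 'e'  n15⇒n16  emit P1@[9:10]
[11] read 'e'  n16⇒n17  emit P5@[7:11]
[12] read 'e'  n17⇒n13 (via fail)
[13] read 'd'  n13⇒n14
[14] read 'a'  n14⇒n15
[15] read 'e'  n15⇒n16  emit P1@[14:15]
[16] read 'e'  n16⇒n17  emit P5@[12:16]
[17] read 'c'  n17⇒n0 (via fail)
[18] read 'd'  n0⇒n1
[19] read 'a'  n1⇒n2
[20] read 'b'  n2⇒n3  emit P0@[18:20],P6@[20:20]
[21] read 'd'  n3⇒n1 (via fail)
[22] read 'd'  n1⇒n6
[23] read 'b'  n6⇒n9  emit P6@[23:23]
[24] read 'c'  n9⇒n10  emit P3@[21:24]
[25] read 'e'  n10⇒n13 (via fail)
[26] read 'd'  n13⇒n14
[27] read 'a'  n14⇒n15
[28] read 'e'  n15⇒n16  emit P1@[27:28]
[29] read 'e'  n16⇒n17  emit P5@[25:29]
[30] read 'e'  n17⇒n13 (via fail)
[31] read 'a'  n13⇒n4 (via fail)
[32] read 'e'  n4⇒n5  emit P1@[31:32]
[33] read 'c'  n5⇒n0 (via fail)
[34] read 'e'  n0⇒n13
[35] read 'd'  n13⇒n14
[36] read 'a'  n14⇒n15
[37] read 'e'  n15⇒n16  emit P1@[36:37]
[38] read 'e'  n16⇒n17  emit P5@[34:38]
[39] read 'b'  n17⇒n11 (via fail)  emit P6@[39:39]
[40] read 'e'  n11⇒n13 (via fail)
[41] read 'e'  n13⇒n13 (via fail)
[42] read 'd'  n13⇒n14
[43] read 'a'  n14⇒n15
[44] read 'e'  n15⇒n16  emit P1@[43:44]
[45] read 'e'  n16⇒n17  emit P5@[41:45]

Result: [[2,6],[3,4],[4,1],[5,6],[10,1],[11,5],[15,1],[16,5],[20,0],[20,6],[23,6],[24,3],[28,1],[29,5],[32,1],[37,1],[38,5],[39,6],[44,1],[45,5]]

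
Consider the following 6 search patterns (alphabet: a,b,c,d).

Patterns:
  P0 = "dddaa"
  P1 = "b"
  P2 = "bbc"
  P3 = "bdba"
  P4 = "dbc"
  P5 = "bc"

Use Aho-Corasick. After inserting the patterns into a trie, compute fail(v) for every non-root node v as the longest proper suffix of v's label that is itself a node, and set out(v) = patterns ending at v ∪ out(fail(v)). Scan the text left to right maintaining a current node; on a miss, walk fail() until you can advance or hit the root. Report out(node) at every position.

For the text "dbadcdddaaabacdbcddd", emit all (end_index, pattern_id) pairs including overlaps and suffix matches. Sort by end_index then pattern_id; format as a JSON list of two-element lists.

Construct AC machine:
Trie nodes:
  n0 'ε': b→6 d→1
  n1 'd': b→12 d→2
  n2 'dd': d→3
  n3 'ddd': a→4
  n4 'ddda': a→5
  n5 'dddaa': ·  [P0 ends]
  n6 'b': b→7 c→14 d→9  [P1 ends]
  n7 'bb': c→8
  n8 'bbc': ·  [P2 ends]
  n9 'bd': b→10
  n10 'bdb': a→11
  n11 'bdba': ·  [P3 ends]
  n12 'db': c→13
  n13 'dbc': ·  [P4 ends]
  n14 'bc': ·  [P5 ends]

Failure links (BFS by depth):
  fail(1) 'd': from fail(0)=0 chase 'd': 0 ⇒ 0;  out=∅∪out(0)=∅
  fail(6) 'b': from fail(0)=0 chase 'b': 0 ⇒ 0;  out={1}∪out(0)={1}
  fail(2) 'dd': from fail(1)=0 chase 'd': 0 ⇒ 1;  out=∅∪out(1)=∅
  fail(7) 'bb': from fail(6)=0 chase 'b': 0 ⇒ 6;  out=∅∪out(6)={1}
  fail(9) 'bd': from fail(6)=0 chase 'd': 0 ⇒ 1;  out=∅∪out(1)=∅
  fail(12) 'db': from fail(1)=0 chase 'b': 0 ⇒ 6;  out=∅∪out(6)={1}
  fail(14) 'bc': from fail(6)=0 chase 'c': 0 ⇒ 0;  out={5}∪out(0)={5}
  fail(3) 'ddd': from fail(2)=1 chase 'd': 1 ⇒ 2;  out=∅∪out(2)=∅
  fail(8) 'bbc': from fail(7)=6 chase 'c': 6 ⇒ 14;  out={2}∪out(14)={2,5}
  fail(10) 'bdb': from fail(9)=1 chase 'b': 1 ⇒ 12;  out=∅∪out(12)={1}
  fail(13) 'dbc': from fail(12)=6 chase 'c': 6 ⇒ 14;  out={4}∪out(14)={4,5}
  fail(4) 'ddda': from fail(3)=2 chase 'a': 2→1→0 ⇒ 0;  out=∅∪out(0)=∅
  fail(11) 'bdba': from fail(10)=12 chase 'a': 12→6→0 ⇒ 0;  out={3}∪out(0)={3}
  fail(5) 'dddaa': from fail(4)=0 chase 'a': 0 ⇒ 0;  out={0}∪out(0)={0}

Text stream:
pos 0 'd': at 1
pos 1 'b': at 12  ** P1@[1:1]
pos 2 'a': at 0 ·f
pos 3 'd': at 1
pos 4 'c': at 0 ·f
pos 5 'd': at 1
pos 6 'd': at 2
pos 7 'd': at 3
pos 8 'a': at 4
pos 9 'a': at 5  ** P0@[5:9]
pos 10 'a': at 0 ·f
pos 11 'b': at 6  ** P1@[11:11]
pos 12 'a': at 0 ·f
pos 13 'c': at 0
pos 14 'd': at 1
pos 15 'b': at 12  ** P1@[15:15]
pos 16 'c': at 13  ** P4@[14:16],P5@[15:16]
pos 17 'd': at 1 ·f
pos 18 'd': at 2
pos 19 'd': at 3

Result: [[1,1],[9,0],[11,1],[15,1],[16,4],[16,5]]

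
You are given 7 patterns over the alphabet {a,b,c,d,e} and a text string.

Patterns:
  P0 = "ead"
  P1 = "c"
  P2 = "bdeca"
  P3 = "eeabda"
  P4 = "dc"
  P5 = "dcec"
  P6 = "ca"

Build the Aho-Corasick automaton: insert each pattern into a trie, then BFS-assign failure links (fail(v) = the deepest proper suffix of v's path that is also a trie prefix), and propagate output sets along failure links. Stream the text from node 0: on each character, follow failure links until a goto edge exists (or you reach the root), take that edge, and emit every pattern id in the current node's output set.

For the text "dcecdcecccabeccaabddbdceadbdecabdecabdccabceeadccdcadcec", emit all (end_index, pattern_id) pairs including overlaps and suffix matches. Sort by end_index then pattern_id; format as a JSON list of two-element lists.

Construct AC machine:
Trie nodes:
  0='ε' goto b→5 c→4 d→15 e→1
  1='e' goto a→2 e→10
  2='ea' goto d→3
  3='ead' goto ·  ←P0
  4='c' goto a→19  ←P1
  5='b' goto d→6
  6='bd' goto e→7
  7='bde' goto c→8
  8='bdec' goto a→9
  9='bdeca' goto ·  ←P2
  10='ee' goto a→11
  11='eea' goto b→12
  12='eeab' goto d→13
  13='eeabd' goto a→14
  14='eeabda' goto ·  ←P3
  15='d' goto c→16
  16='dc' goto e→17  ←P4
  17='dce' goto c→18
  18='dcec' goto ·  ←P5
  19='ca' goto ·  ←P6

Failure links (BFS by depth):
  fail(1) 'e': from fail(0)=0 chase 'e': 0 ⇒ 0;  out=∅∪out(0)=∅
  fail(4) 'c': from fail(0)=0 chase 'c': 0 ⇒ 0;  out={1}∪out(0)={1}
  fail(5) 'b': from fail(0)=0 chase 'b': 0 ⇒ 0;  out=∅∪out(0)=∅
  fail(15) 'd': from fail(0)=0 chase 'd': 0 ⇒ 0;  out=∅∪out(0)=∅
  fail(2) 'ea': from fail(1)=0 chase 'a': 0 ⇒ 0;  out=∅∪out(0)=∅
  fail(6) 'bd': from fail(5)=0 chase 'd': 0 ⇒ 15;  out=∅∪out(15)=∅
  fail(10) 'ee': from fail(1)=0 chase 'e': 0 ⇒ 1;  out=∅∪out(1)=∅
  fail(16) 'dc': from fail(15)=0 chase 'c': 0 ⇒ 4;  out={4}∪out(4)={1,4}
  fail(19) 'ca': from fail(4)=0 chase 'a': 0 ⇒ 0;  out={6}∪out(0)={6}
  fail(3) 'ead': from fail(2)=0 chase 'd': 0 ⇒ 15;  out={0}∪out(15)={0}
  fail(7) 'bde': from fail(6)=15 chase 'e': 15→0 ⇒ 1;  out=∅∪out(1)=∅
  fail(11) 'eea': from fail(10)=1 chase 'a': 1 ⇒ 2;  out=∅∪out(2)=∅
  fail(17) 'dce': from fail(16)=4 chase 'e': 4→0 ⇒ 1;  out=∅∪out(1)=∅
  fail(8) 'bdec': from fail(7)=1 chase 'c': 1→0 ⇒ 4;  out=∅∪out(4)={1}
  fail(12) 'eeab': from fail(11)=2 chase 'b': 2→0 ⇒ 5;  out=∅∪out(5)=∅
  fail(18) 'dcec': from fail(17)=1 chase 'c': 1→0 ⇒ 4;  out={5}∪out(4)={1,5}
  fail(9) 'bdeca': from fail(8)=4 chase 'a': 4 ⇒ 19;  out={2}∪out(19)={2,6}
  fail(13) 'eeabd': from fail(12)=5 chase 'd': 5 ⇒ 6;  out=∅∪out(6)=∅
  fail(14) 'eeabda': from fail(13)=6 chase 'a': 6→15→0 ⇒ 0;  out={3}∪out(0)={3}

Run:
[0] read 'd'  n0⇒n15
[1] read 'c'  n15⇒n16  emit P1@[1:1],P4@[0:1]
[2] read 'e'  n16⇒n17
[3] read 'c'  n17⇒n18  emit P1@[3:3],P5@[0:3]
[4] read 'd'  n18⇒n15 (via fail)
[5] read 'c'  n15⇒n16  emit P1@[5:5],P4@[4:5]
[6] read 'e'  n16⇒n17
[7] read 'c'  n17⇒n18  emit P1@[7:7],P5@[4:7]
[8] read 'c'  n18⇒n4 (via fail)  emit P1@[8:8]
[9] read 'c'  n4⇒n4 (via fail)  emit P1@[9:9]
[10] read 'a'  n4⇒n19  emit P6@[9:10]
[11] read 'b'  n19⇒n5 (via fail)
[12] read 'e'  n5⇒n1 (via fail)
[13] read 'c'  n1⇒n4 (via fail)  emit P1@[13:13]
[14] read 'c'  n4⇒n4 (via fail)  emit P1@[14:14]
[15] read 'a'  n4⇒n19  emit P6@[14:15]
[16] read 'a'  n19⇒n0 (via fail)
[17] read 'b'  n0⇒n5
[18] read 'd'  n5⇒n6
[19] read 'd'  n6⇒n15 (via fail)
[20] read 'b'  n15⇒n5 (via fail)
[21] read 'd'  n5⇒n6
[22] read 'c'  n6⇒n16 (via fail)  emit P1@[22:22],P4@[21:22]
[23] read 'e'  n16⇒n17
[24] read 'a'  n17⇒n2 (via fail)
[25] read 'd'  n2⇒n3  emit P0@[23:25]
[26] read 'b'  n3⇒n5 (via fail)
[27] read 'd'  n5⇒n6
[28] read 'e'  n6⇒n7
[29] read 'c'  n7⇒n8  emit P1@[29:29]
[30] read 'a'  n8⇒n9  emit P2@[26:30],P6@[29:30]
[31] read 'b'  n9⇒n5 (via fail)
[32] read 'd'  n5⇒n6
[33] read 'e'  n6⇒n7
[34] read 'c'  n7⇒n8  emit P1@[34:34]
[35] read 'a'  n8⇒n9  emit P2@[31:35],P6@[34:35]
[36] read 'b'  n9⇒n5 (via fail)
[37] read 'd'  n5⇒n6
[38] read 'c'  n6⇒n16 (via fail)  emit P1@[38:38],P4@[37:38]
[39] read 'c'  n16⇒n4 (via fail)  emit P1@[39:39]
[40] read 'a'  n4⇒n19  emit P6@[39:40]
[41] read 'b'  n19⇒n5 (via fail)
[42] read 'c'  n5⇒n4 (via fail)  emit P1@[42:42]
[43] read 'e'  n4⇒n1 (via fail)
[44] read 'e'  n1⇒n10
[45] read 'a'  n10⇒n11
[46] read 'd'  n11⇒n3 (via fail)  emit P0@[44:46]
[47] read 'c'  n3⇒n16 (via fail)  emit P1@[47:47],P4@[46:47]
[48] read 'c'  n16⇒n4 (via fail)  emit P1@[48:48]
[49] read 'd'  n4⇒n15 (via fail)
[50] read 'c'  n15⇒n16  emit P1@[50:50],P4@[49:50]
[51] read 'a'  n16⇒n19 (via fail)  emit P6@[50:51]
[52] read 'd'  n19⇒n15 (via fail)
[53] read 'c'  n15⇒n16  emit P1@[53:53],P4@[52:53]
[54] read 'e'  n16⇒n17
[55] read 'c'  n17⇒n18  emit P1@[55:55],P5@[52:55]

Result: [[1,1],[1,4],[3,1],[3,5],[5,1],[5,4],[7,1],[7,5],[8,1],[9,1],[10,6],[13,1],[14,1],[15,6],[22,1],[22,4],[25,0],[29,1],[30,2],[30,6],[34,1],[35,2],[35,6],[38,1],[38,4],[39,1],[40,6],[42,1],[46,0],[47,1],[47,4],[48,1],[50,1],[50,4],[51,6],[53,1],[53,4],[55,1],[55,5]]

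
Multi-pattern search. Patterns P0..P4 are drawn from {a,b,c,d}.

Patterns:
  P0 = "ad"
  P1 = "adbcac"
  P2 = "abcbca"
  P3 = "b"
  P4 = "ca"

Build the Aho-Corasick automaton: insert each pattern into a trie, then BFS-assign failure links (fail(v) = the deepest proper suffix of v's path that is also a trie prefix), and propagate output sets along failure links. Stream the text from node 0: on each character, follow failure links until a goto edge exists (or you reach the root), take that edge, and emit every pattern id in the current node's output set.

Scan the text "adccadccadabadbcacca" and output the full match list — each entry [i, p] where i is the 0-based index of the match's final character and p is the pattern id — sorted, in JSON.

Build automaton:
Trie (insert patterns):
  n0 'ε': a→1 b→12 c→13
  n1 'a': b→7 d→2
  n2 'ad': b→3  ←P0
  n3 'adb': c→4
  n4 'adbc': a→5
  n5 'adbca': c→6
  n6 'adbcac': ·  ←P1
  n7 'ab': c→8
  n8 'abc': b→9
  n9 'abcb': c→10
  n10 'abcbc': a→11
  n11 'abcbca': ·  ←P2
  n12 'b': ·  ←P3
  n13 'c': a→14
  n14 'ca': ·  ←P4

BFS fail/out derivation:
  n1('a'): parent n0 fail=0; on 'a' 0 → fail=0;  out ∅∪∅=∅
  n12('b'): parent n0 fail=0; on 'b' 0 → fail=0;  out {3}∪∅={3}
  n13('c'): parent n0 fail=0; on 'c' 0 → fail=0;  out ∅∪∅=∅
  n2('ad'): parent n1 fail=0; on 'd' 0 → fail=0;  out {0}∪∅={0}
  n7('ab'): parent n1 fail=0; on 'b' 0 → fail=12;  out ∅∪{3}={3}
  n14('ca'): parent n13 fail=0; on 'a' 0 → fail=1;  out {4}∪∅={4}
  n3('adb'): parent n2 fail=0; on 'b' 0 → fail=12;  out ∅∪{3}={3}
  n8('abc'): parent n7 fail=12; on 'c' 12→0 → fail=13;  out ∅∪∅=∅
  n4('adbc'): parent n3 fail=12; on 'c' 12→0 → fail=13;  out ∅∪∅=∅
  n9('abcb'): parent n8 fail=13; on 'b' 13→0 → fail=12;  out ∅∪{3}={3}
  n5('adbca'): parent n4 fail=13; on 'a' 13 → fail=14;  out ∅∪{4}={4}
  n10('abcbc'): parent n9 fail=12; on 'c' 12→0 → fail=13;  out ∅∪∅=∅
  n6('adbcac'): parent n5 fail=14; on 'c' 14→1→0 → fail=13;  out {1}∪∅={1}
  n11('abcbca'): parent n10 fail=13; on 'a' 13 → fail=14;  out {2}∪{4}={2,4}

Text stream:
pos 0 'a': at 1
pos 1 'd': at 2  emit P0@[0:1]
pos 2 'c': at 13 (via fail)
pos 3 'c': at 13 (via fail)
pos 4 'a': at 14  emit P4@[3:4]
pos 5 'd': at 2 (via fail)  emit P0@[4:5]
pos 6 'c': at 13 (via fail)
pos 7 'c': at 13 (via fail)
pos 8 'a': at 14  emit P4@[7:8]
pos 9 'd': at 2 (via fail)  emit P0@[8:9]
pos 10 'a': at 1 (via fail)
pos 11 'b': at 7  emit P3@[11:11]
pos 12 'a': at 1 (via fail)
pos 13 'd': at 2  emit P0@[12:13]
pos 14 'b': at 3  emit P3@[14:14]
pos 15 'c': at 4
pos 16 'a': at 5  emit P4@[15:16]
pos 17 'c': at 6  emit P1@[12:17]
pos 18 'c': at 13 (via fail)
pos 19 'a': at 14  emit P4@[18:19]

Result: [[1,0],[4,4],[5,0],[8,4],[9,0],[11,3],[13,0],[14,3],[16,4],[17,1],[19,4]]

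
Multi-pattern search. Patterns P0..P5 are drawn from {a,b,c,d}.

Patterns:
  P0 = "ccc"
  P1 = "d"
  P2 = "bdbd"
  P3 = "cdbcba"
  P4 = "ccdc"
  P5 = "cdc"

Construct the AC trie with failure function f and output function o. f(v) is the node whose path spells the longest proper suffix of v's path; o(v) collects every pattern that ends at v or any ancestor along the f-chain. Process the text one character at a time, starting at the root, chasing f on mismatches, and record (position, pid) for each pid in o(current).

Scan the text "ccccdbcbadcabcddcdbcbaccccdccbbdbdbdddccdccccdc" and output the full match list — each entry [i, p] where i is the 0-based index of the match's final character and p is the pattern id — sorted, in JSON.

Build:
Trie nodes:
  0='ε' goto b→5 c→1 d→4
  1='c' goto c→2 d→9
  2='cc' goto c→3 d→14
  3='ccc' goto ·  [P0 ends]
  4='d' goto ·  [P1 ends]
  5='b' goto d→6
  6='bd' goto b→7
  7='bdb' goto d→8
  8='bdbd' goto ·  [P2 ends]
  9='cd' goto b→10 c→16
  10='cdb' goto c→11
  11='cdbc' goto b→12
  12='cdbcb' goto a→13
  13='cdbcba' goto ·  [P3 ends]
  14='ccd' goto c→15
  15='ccdc' goto ·  [P4 ends]
  16='cdc' goto ·  [P5 ends]

Failure links (BFS by depth):
  n1('c'): parent n0 fail=0; on 'c' 0 → fail=0;  out ∅∪∅=∅
  n4('d'): parent n0 fail=0; on 'd' 0 → fail=0;  out {1}∪∅={1}
  n5('b'): parent n0 fail=0; on 'b' 0 → fail=0;  out ∅∪∅=∅
  n2('cc'): parent n1 fail=0; on 'c' 0 → fail=1;  out ∅∪∅=∅
  n6('bd'): parent n5 fail=0; on 'd' 0 → fail=4;  out ∅∪{1}={1}
  n9('cd'): parent n1 fail=0; on 'd' 0 → fail=4;  out ∅∪{1}={1}
  n3('ccc'): parent n2 fail=1; on 'c' 1 → fail=2;  out {0}∪∅={0}
  n7('bdb'): parent n6 fail=4; on 'b' 4→0 → fail=5;  out ∅∪∅=∅
  n10('cdb'): parent n9 fail=4; on 'b' 4→0 → fail=5;  out ∅∪∅=∅
  n14('ccd'): parent n2 fail=1; on 'd' 1 → fail=9;  out ∅∪{1}={1}
  n16('cdc'): parent n9 fail=4; on 'c' 4→0 → fail=1;  out {5}∪∅={5}
  n8('bdbd'): parent n7 fail=5; on 'd' 5 → fail=6;  out {2}∪{1}={1,2}
  n11('cdbc'): parent n10 fail=5; on 'c' 5→0 → fail=1;  out ∅∪∅=∅
  n15('ccdc'): parent n14 fail=9; on 'c' 9 → fail=16;  out {4}∪{5}={4,5}
  n12('cdbcb'): parent n11 fail=1; on 'b' 1→0 → fail=5;  out ∅∪∅=∅
  n13('cdbcba'): parent n12 fail=5; on 'a' 5→0 → fail=0;  out {3}∪∅={3}

Scan:
pos 0 'c': at 1
pos 1 'c': at 2
pos 2 'c': at 3  emit P0@[0:2]
pos 3 'c': at 3 (fail-walked)  emit P0@[1:3]
pos 4 'd': at 14 (fail-walked)  emit P1@[4:4]
pos 5 'b': at 10 (fail-walked)
pos 6 'c': at 11
pos 7 'b': at 12
pos 8 'a': at 13  emit P3@[3:8]
pos 9 'd': at 4 (fail-walked)  emit P1@[9:9]
pos 10 'c': at 1 (fail-walked)
pos 11 'a': at 0 (fail-walked)
pos 12 'b': at 5
pos 13 'c': at 1 (fail-walked)
pos 14 'd': at 9  emit P1@[14:14]
pos 15 'd': at 4 (fail-walked)  emit P1@[15:15]
pos 16 'c': at 1 (fail-walked)
pos 17 'd': at 9  emit P1@[17:17]
pos 18 'b': at 10
pos 19 'c': at 11
pos 20 'b': at 12
pos 21 'a': at 13  emit P3@[16:21]
pos 22 'c': at 1 (fail-walked)
pos 23 'c': at 2
pos 24 'c': at 3  emit P0@[22:24]
pos 25 'c': at 3 (fail-walked)  emit P0@[23:25]
pos 26 'd': at 14 (fail-walked)  emit P1@[26:26]
pos 27 'c': at 15  emit P4@[24:27],P5@[25:27]
pos 28 'c': at 2 (fail-walked)
pos 29 'b': at 5 (fail-walked)
pos 30 'b': at 5 (fail-walked)
pos 31 'd': at 6  emit P1@[31:31]
pos 32 'b': at 7
pos 33 'd': at 8  emit P1@[33:33],P2@[30:33]
pos 34 'b': at 7 (fail-walked)
pos 35 'd': at 8  emit P1@[35:35],P2@[32:35]
pos 36 'd': at 4 (fail-walked)  emit P1@[36:36]
pos 37 'd': at 4 (fail-walked)  emit P1@[37:37]
pos 38 'c': at 1 (fail-walked)
pos 39 'c': at 2
pos 40 'd': at 14  emit P1@[40:40]
pos 41 'c': at 15  emit P4@[38:41],P5@[39:41]
pos 42 'c': at 2 (fail-walked)
pos 43 'c': at 3  emit P0@[41:43]
pos 44 'c': at 3 (fail-walked)  emit P0@[42:44]
pos 45 'd': at 14 (fail-walked)  emit P1@[45:45]
pos 46 'c': at 15  emit P4@[43:46],P5@[44:46]

Matches: [[2,0],[3,0],[4,1],[8,3],[9,1],[14,1],[15,1],[17,1],[21,3],[24,0],[25,0],[26,1],[27,4],[27,5],[31,1],[33,1],[33,2],[35,1],[35,2],[36,1],[37,1],[40,1],[41,4],[41,5],[43,0],[44,0],[45,1],[46,4],[46,5]]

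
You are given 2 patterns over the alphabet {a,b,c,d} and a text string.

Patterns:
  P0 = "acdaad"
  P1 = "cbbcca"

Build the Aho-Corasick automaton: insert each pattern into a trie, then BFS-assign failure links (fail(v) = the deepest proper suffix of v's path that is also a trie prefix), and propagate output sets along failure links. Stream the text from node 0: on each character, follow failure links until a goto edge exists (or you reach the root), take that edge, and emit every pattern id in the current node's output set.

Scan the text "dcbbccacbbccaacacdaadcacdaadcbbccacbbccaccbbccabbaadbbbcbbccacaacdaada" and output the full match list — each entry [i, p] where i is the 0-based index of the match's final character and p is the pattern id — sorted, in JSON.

Build:
Trie (insert patterns):
  0='ε' goto a→1 c→7
  1='a' goto c→2
  2='ac' goto d→3
  3='acd' goto a→4
  4='acda' goto a→5
  5='acdaa' goto d→6
  6='acdaad' goto ·  [P0 ends]
  7='c' goto b→8
  8='cb' goto b→9
  9='cbb' goto c→10
  10='cbbc' goto c→11
  11='cbbcc' goto a→12
  12='cbbcca' goto ·  [P1 ends]

BFS fail/out derivation:
  fail(1) 'a': from fail(0)=0 chase 'a': 0 ⇒ 0;  out=∅∪out(0)=∅
  fail(7) 'c': from fail(0)=0 chase 'c': 0 ⇒ 0;  out=∅∪out(0)=∅
  fail(2) 'ac': from fail(1)=0 chase 'c': 0 ⇒ 7;  out=∅∪out(7)=∅
  fail(8) 'cb': from fail(7)=0 chase 'b': 0 ⇒ 0;  out=∅∪out(0)=∅
  fail(3) 'acd': from fail(2)=7 chase 'd': 7→0 ⇒ 0;  out=∅∪out(0)=∅
  fail(9) 'cbb': from fail(8)=0 chase 'b': 0 ⇒ 0;  out=∅∪out(0)=∅
  fail(4) 'acda': from fail(3)=0 chase 'a': 0 ⇒ 1;  out=∅∪out(1)=∅
  fail(10) 'cbbc': from fail(9)=0 chase 'c': 0 ⇒ 7;  out=∅∪out(7)=∅
  fail(5) 'acdaa': from fail(4)=1 chase 'a': 1→0 ⇒ 1;  out=∅∪out(1)=∅
  fail(11) 'cbbcc': from fail(10)=7 chase 'c': 7→0 ⇒ 7;  out=∅∪out(7)=∅
  fail(6) 'acdaad': from fail(5)=1 chase 'd': 1→0 ⇒ 0;  out={0}∪out(0)={0}
  fail(12) 'cbbcca': from fail(11)=7 chase 'a': 7→0 ⇒ 1;  out={1}∪out(1)={1}

Run:
pos 0 'd': at 0
pos 1 'c': at 7
pos 2 'b': at 8
pos 3 'b': at 9
pos 4 'c': at 10
pos 5 'c': at 11
pos 6 'a': at 12  ** P1@[1:6]
pos 7 'c': at 2 ·f
pos 8 'b': at 8 ·f
pos 9 'b': at 9
pos 10 'c': at 10
pos 11 'c': at 11
pos 12 'a': at 12  ** P1@[7:12]
pos 13 'a': at 1 ·f
pos 14 'c': at 2
pos 15 'a': at 1 ·f
pos 16 'c': at 2
pos 17 'd': at 3
pos 18 'a': at 4
pos 19 'a': at 5
pos 20 'd': at 6  ** P0@[15:20]
pos 21 'c': at 7 ·f
pos 22 'a': at 1 ·f
pos 23 'c': at 2
pos 24 'd': at 3
pos 25 'a': at 4
pos 26 'a': at 5
pos 27 'd': at 6  ** P0@[22:27]
pos 28 'c': at 7 ·f
pos 29 'b': at 8
pos 30 'b': at 9
pos 31 'c': at 10
pos 32 'c': at 11
pos 33 'a': at 12  ** P1@[28:33]
pos 34 'c': at 2 ·f
pos 35 'b': at 8 ·f
pos 36 'b': at 9
pos 37 'c': at 10
pos 38 'c': at 11
pos 39 'a': at 12  ** P1@[34:39]
pos 40 'c': at 2 ·f
pos 41 'c': at 7 ·f
pos 42 'b': at 8
pos 43 'b': at 9
pos 44 'c': at 10
pos 45 'c': at 11
pos 46 'a': at 12  ** P1@[41:46]
pos 47 'b': at 0 ·f
pos 48 'b': at 0
pos 49 'a': at 1
pos 50 'a': at 1 ·f
pos 51 'd': at 0 ·f
pos 52 'b': at 0
pos 53 'b': at 0
pos 54 'b': at 0
pos 55 'c': at 7
pos 56 'b': at 8
pos 57 'b': at 9
pos 58 'c': at 10
pos 59 'c': at 11
pos 60 'a': at 12  ** P1@[55:60]
pos 61 'c': at 2 ·f
pos 62 'a': at 1 ·f
pos 63 'a': at 1 ·f
pos 64 'c': at 2
pos 65 'd': at 3
pos 66 'a': at 4
pos 67 'a': at 5
pos 68 'd': at 6  ** P0@[63:68]
pos 69 'a': at 1 ·f

Result: [[6,1],[12,1],[20,0],[27,0],[33,1],[39,1],[46,1],[60,1],[68,0]]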